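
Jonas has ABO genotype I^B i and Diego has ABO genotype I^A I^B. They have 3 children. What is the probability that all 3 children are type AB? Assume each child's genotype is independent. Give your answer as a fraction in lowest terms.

ABO cross I^B i × I^A I^B → 1/4 A, 1/2 B, 1/4 AB.
So P(type AB) = 1/4 per child.
All 3 independent: (1/4)^3 = 1/64.

1/64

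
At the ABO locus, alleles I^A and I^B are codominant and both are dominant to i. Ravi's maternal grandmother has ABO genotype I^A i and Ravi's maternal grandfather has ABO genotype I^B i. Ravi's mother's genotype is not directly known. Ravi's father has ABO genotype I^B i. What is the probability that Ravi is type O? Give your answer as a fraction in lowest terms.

1/4

Ravi's mother's ABO genotype from I^A i × I^B i: 1/4 I^A I^B, 1/4 I^A i, 1/4 I^B i, 1/4 i i.
Crossing each possibility with the father I^B i and summing P(type O): 1/4·0 + 1/4·1/4 + 1/4·1/4 + 1/4·1/2 = 1/4.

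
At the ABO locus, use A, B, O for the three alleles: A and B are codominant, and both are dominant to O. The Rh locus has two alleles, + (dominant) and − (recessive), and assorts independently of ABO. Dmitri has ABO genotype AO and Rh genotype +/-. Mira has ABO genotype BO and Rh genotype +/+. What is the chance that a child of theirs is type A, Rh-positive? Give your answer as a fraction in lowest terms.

ABO cross AO × BO → offspring phenotypes: 1/4 O, 1/4 A, 1/4 B, 1/4 AB.
Rh cross +/- × +/+ → 1 Rh+.
Independent loci: P(type A, Rh-positive) = 1/4 × 1 = 1/4.

1/4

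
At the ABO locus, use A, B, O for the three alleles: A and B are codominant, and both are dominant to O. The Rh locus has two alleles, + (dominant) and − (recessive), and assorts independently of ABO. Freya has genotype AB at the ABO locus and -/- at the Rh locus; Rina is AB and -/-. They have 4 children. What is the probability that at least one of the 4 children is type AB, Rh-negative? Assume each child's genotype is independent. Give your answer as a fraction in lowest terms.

ABO cross AB × AB → 1/4 A, 1/4 B, 1/2 AB.
Rh cross -/- × -/- → 1 Rh-; so P(type AB, Rh-negative) = 1/2 × 1 = 1/2 per child.
P(none) = (1/2)^4 = 1/16; P(at least one) = 1 − 1/16 = 15/16.

15/16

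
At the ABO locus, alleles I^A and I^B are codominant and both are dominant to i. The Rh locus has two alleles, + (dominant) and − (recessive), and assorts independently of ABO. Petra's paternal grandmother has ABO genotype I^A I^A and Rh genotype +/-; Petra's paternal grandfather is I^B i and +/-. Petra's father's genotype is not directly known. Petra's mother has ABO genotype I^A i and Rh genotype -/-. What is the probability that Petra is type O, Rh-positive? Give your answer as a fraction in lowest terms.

1/16

Petra's father's ABO genotype from I^A I^A × I^B i: 1/2 I^A I^B, 1/2 I^A i.
Crossing each possibility with the mother I^A i and summing P(type O): 1/2·0 + 1/2·1/4 = 1/8.
Similarly for Rh via the father's Rh distribution: P(Rh+) = 1/2.
Independent loci: 1/8 × 1/2 = 1/16.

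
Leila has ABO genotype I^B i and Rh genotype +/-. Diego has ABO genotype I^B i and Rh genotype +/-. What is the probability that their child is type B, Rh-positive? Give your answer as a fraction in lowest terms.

ABO cross I^B i × I^B i → offspring phenotypes: 1/4 O, 3/4 B.
Rh cross +/- × +/- → 3/4 Rh+, 1/4 Rh-.
Independent loci: P(type B, Rh-positive) = 3/4 × 3/4 = 9/16.

9/16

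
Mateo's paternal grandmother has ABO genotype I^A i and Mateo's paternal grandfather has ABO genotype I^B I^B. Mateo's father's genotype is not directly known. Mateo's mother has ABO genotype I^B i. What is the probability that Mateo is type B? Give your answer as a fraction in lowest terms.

5/8

Mateo's father's ABO genotype from I^A i × I^B I^B: 1/2 I^A I^B, 1/2 I^B i.
Crossing each possibility with the mother I^B i and summing P(type B): 1/2·1/2 + 1/2·3/4 = 5/8.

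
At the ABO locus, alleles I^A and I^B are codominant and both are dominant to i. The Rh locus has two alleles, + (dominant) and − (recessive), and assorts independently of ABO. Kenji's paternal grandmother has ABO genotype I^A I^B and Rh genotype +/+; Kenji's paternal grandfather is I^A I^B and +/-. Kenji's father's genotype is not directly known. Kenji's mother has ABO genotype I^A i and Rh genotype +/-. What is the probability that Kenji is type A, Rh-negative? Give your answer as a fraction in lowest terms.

1/16

Kenji's father's ABO genotype from I^A I^B × I^A I^B: 1/4 I^A I^A, 1/2 I^A I^B, 1/4 I^B I^B.
Crossing each possibility with the mother I^A i and summing P(type A): 1/4·1 + 1/2·1/2 + 1/4·0 = 1/2.
Similarly for Rh via the father's Rh distribution: P(Rh-) = 1/8.
Independent loci: 1/2 × 1/8 = 1/16.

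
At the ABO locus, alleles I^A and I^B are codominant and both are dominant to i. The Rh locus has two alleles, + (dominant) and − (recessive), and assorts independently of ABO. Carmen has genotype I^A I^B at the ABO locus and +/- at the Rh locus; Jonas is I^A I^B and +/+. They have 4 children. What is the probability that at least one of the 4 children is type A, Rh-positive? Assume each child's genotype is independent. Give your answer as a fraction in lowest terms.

ABO cross I^A I^B × I^A I^B → 1/4 A, 1/4 B, 1/2 AB.
Rh cross +/- × +/+ → 1 Rh+; so P(type A, Rh-positive) = 1/4 × 1 = 1/4 per child.
P(none) = (3/4)^4 = 81/256; P(at least one) = 1 − 81/256 = 175/256.

175/256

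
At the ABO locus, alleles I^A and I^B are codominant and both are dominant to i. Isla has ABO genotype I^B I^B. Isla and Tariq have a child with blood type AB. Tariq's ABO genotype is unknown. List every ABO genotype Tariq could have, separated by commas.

For each candidate genotype of Tariq, check whether crossing it with I^B I^B can produce every observed child phenotype.
  I^A I^A → possible child types {AB} ✓
  I^A I^B → possible child types {B, AB} ✓
  I^A i → possible child types {B, AB} ✓
  I^B I^B → possible child types {B} ✗
  I^B i → possible child types {B} ✗
  i i → possible child types {B} ✗

I^A I^A, I^A I^B, I^A i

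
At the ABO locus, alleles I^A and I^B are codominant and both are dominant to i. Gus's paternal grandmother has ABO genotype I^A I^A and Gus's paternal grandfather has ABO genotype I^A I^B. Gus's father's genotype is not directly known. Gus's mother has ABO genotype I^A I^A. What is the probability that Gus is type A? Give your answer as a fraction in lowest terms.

3/4

Gus's father's ABO genotype from I^A I^A × I^A I^B: 1/2 I^A I^A, 1/2 I^A I^B.
Crossing each possibility with the mother I^A I^A and summing P(type A): 1/2·1 + 1/2·1/2 = 3/4.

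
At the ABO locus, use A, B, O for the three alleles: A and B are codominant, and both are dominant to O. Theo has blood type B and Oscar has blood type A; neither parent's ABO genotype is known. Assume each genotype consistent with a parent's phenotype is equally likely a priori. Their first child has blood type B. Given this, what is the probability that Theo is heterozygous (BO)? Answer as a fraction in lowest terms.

1/3

Possible genotypes: Theo ∈ {BB, BO}; Oscar ∈ {AA, AO}.
Weight each parental genotype pair by prior × P(type-B child):
  BB × AO: posterior weight 2/3.
  BO × AO: posterior weight 1/3.
Sum the posterior weight over pairs where Theo is BO: 1/3.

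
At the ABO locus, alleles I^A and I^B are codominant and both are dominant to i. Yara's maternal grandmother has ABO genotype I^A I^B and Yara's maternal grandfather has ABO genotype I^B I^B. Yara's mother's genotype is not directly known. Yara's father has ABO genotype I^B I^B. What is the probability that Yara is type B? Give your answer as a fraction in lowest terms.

Yara's mother's ABO genotype from I^A I^B × I^B I^B: 1/2 I^A I^B, 1/2 I^B I^B.
Crossing each possibility with the father I^B I^B and summing P(type B): 1/2·1/2 + 1/2·1 = 3/4.

3/4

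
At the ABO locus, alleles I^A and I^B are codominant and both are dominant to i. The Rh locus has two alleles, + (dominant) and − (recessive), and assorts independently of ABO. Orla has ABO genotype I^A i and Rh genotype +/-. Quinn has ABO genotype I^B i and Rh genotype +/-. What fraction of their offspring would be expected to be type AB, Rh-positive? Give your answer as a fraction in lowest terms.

3/16

ABO cross I^A i × I^B i → offspring phenotypes: 1/4 O, 1/4 A, 1/4 B, 1/4 AB.
Rh cross +/- × +/- → 3/4 Rh+, 1/4 Rh-.
Independent loci: P(type AB, Rh-positive) = 1/4 × 3/4 = 3/16.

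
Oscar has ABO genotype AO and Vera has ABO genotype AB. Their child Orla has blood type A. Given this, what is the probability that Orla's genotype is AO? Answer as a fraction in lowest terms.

Cross AO × AB → 1/4 AA, 1/4 AB, 1/4 AO, 1/4 BO.
Type-A genotypes among offspring: AA (1/4), AO (1/4); total 1/2.
P(AO | type A) = (1/4) / (1/2) = 1/2.

1/2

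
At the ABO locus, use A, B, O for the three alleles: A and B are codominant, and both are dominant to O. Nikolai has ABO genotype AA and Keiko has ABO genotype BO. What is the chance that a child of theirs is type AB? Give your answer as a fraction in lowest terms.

ABO cross AA × BO → offspring phenotypes: 1/2 A, 1/2 AB.
So P(type AB) = 1/2.

1/2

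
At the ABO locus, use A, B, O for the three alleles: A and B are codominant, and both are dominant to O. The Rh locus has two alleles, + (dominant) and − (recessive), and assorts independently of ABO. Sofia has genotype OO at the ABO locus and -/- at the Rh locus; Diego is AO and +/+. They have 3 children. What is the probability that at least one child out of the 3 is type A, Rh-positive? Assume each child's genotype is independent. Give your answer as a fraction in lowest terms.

7/8

ABO cross OO × AO → 1/2 O, 1/2 A.
Rh cross -/- × +/+ → 1 Rh+; so P(type A, Rh-positive) = 1/2 × 1 = 1/2 per child.
P(none) = (1/2)^3 = 1/8; P(at least one) = 1 − 1/8 = 7/8.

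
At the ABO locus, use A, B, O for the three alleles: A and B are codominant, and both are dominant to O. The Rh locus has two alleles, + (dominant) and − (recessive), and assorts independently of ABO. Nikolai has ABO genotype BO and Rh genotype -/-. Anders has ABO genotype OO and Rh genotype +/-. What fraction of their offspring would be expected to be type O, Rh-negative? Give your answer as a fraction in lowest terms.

ABO cross BO × OO → offspring phenotypes: 1/2 O, 1/2 B.
Rh cross -/- × +/- → 1/2 Rh+, 1/2 Rh-.
Independent loci: P(type O, Rh-negative) = 1/2 × 1/2 = 1/4.

1/4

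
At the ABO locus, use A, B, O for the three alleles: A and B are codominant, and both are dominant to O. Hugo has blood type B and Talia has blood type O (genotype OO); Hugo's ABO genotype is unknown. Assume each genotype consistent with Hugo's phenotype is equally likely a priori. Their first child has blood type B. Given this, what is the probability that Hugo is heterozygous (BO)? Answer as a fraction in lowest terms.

1/3

Possible genotypes: Hugo ∈ {BB, BO}; Talia ∈ {OO}.
Weight each parental genotype pair by prior × P(type-B child):
  BB × OO: posterior weight 2/3.
  BO × OO: posterior weight 1/3.
Sum the posterior weight over pairs where Hugo is BO: 1/3.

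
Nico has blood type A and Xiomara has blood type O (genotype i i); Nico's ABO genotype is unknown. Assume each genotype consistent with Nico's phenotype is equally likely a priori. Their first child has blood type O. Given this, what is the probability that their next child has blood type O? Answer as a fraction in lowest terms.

1/2

Possible genotypes: Nico ∈ {I^A I^A, I^A i}; Xiomara ∈ {i i}.
Weight each parental genotype pair by prior × P(type-O child):
  I^A i × i i: posterior weight 1; P(next child type O) = 1/2.
Weighted sum = 1/2.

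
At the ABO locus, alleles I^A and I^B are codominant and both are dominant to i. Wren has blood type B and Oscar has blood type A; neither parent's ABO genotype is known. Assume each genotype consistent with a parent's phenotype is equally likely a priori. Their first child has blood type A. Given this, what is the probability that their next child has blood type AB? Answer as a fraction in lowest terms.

5/12

Possible genotypes: Wren ∈ {I^B I^B, I^B i}; Oscar ∈ {I^A I^A, I^A i}.
Weight each parental genotype pair by prior × P(type-A child):
  I^B i × I^A I^A: posterior weight 2/3; P(next child type AB) = 1/2.
  I^B i × I^A i: posterior weight 1/3; P(next child type AB) = 1/4.
Weighted sum = 5/12.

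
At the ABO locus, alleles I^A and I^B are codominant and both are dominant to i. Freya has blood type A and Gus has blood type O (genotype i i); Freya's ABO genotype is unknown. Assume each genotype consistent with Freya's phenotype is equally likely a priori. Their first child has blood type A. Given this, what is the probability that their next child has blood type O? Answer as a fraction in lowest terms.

1/6

Possible genotypes: Freya ∈ {I^A I^A, I^A i}; Gus ∈ {i i}.
Weight each parental genotype pair by prior × P(type-A child):
  I^A I^A × i i: posterior weight 2/3; P(next child type O) = 0.
  I^A i × i i: posterior weight 1/3; P(next child type O) = 1/2.
Weighted sum = 1/6.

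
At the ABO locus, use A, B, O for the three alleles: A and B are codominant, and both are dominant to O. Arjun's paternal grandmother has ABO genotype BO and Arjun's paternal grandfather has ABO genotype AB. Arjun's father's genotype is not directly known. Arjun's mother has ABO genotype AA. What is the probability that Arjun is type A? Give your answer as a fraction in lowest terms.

Arjun's father's ABO genotype from BO × AB: 1/4 AB, 1/4 AO, 1/4 BB, 1/4 BO.
Crossing each possibility with the mother AA and summing P(type A): 1/4·1/2 + 1/4·1 + 1/4·0 + 1/4·1/2 = 1/2.

1/2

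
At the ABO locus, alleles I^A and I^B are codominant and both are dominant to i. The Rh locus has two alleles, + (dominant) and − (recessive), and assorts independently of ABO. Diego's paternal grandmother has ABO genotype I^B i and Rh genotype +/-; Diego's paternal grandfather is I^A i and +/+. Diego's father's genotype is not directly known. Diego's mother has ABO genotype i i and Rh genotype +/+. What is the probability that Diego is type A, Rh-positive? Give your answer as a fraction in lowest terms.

Diego's father's ABO genotype from I^B i × I^A i: 1/4 I^A I^B, 1/4 I^A i, 1/4 I^B i, 1/4 i i.
Crossing each possibility with the mother i i and summing P(type A): 1/4·1/2 + 1/4·1/2 + 1/4·0 + 1/4·0 = 1/4.
Similarly for Rh via the father's Rh distribution: P(Rh+) = 1.
Independent loci: 1/4 × 1 = 1/4.

1/4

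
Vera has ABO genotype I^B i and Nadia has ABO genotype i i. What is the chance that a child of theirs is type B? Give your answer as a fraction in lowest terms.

ABO cross I^B i × i i → offspring phenotypes: 1/2 O, 1/2 B.
So P(type B) = 1/2.

1/2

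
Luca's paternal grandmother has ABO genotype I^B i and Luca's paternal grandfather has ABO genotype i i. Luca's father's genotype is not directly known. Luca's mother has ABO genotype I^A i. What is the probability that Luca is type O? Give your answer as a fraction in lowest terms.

Luca's father's ABO genotype from I^B i × i i: 1/2 I^B i, 1/2 i i.
Crossing each possibility with the mother I^A i and summing P(type O): 1/2·1/4 + 1/2·1/2 = 3/8.

3/8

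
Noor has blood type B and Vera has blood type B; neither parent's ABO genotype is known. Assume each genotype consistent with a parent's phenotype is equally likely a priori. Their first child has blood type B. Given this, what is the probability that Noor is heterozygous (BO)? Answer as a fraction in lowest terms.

Possible genotypes: Noor ∈ {BB, BO}; Vera ∈ {BB, BO}.
Weight each parental genotype pair by prior × P(type-B child):
  BB × BB: posterior weight 4/15.
  BB × BO: posterior weight 4/15.
  BO × BB: posterior weight 4/15.
  BO × BO: posterior weight 1/5.
Sum the posterior weight over pairs where Noor is BO: 7/15.

7/15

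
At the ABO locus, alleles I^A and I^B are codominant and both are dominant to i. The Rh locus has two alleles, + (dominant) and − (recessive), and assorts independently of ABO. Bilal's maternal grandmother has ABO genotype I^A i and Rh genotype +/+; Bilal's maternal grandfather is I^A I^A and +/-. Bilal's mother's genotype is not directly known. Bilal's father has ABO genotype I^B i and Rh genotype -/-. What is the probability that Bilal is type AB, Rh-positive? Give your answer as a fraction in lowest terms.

Bilal's mother's ABO genotype from I^A i × I^A I^A: 1/2 I^A I^A, 1/2 I^A i.
Crossing each possibility with the father I^B i and summing P(type AB): 1/2·1/2 + 1/2·1/4 = 3/8.
Similarly for Rh via the mother's Rh distribution: P(Rh+) = 3/4.
Independent loci: 3/8 × 3/4 = 9/32.

9/32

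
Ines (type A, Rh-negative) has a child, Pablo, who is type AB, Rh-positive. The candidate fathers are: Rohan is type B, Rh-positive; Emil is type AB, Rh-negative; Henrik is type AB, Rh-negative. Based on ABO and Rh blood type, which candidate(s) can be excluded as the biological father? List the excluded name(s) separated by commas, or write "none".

Emil, Henrik

A candidate is excluded only if no genotype consistent with his phenotype could produce a type AB, Rh-positive child with a type A, Rh-negative mother.
Emil (type AB, Rh-): no genotype consistent with that phenotype can produce a type-AB Rh+ child with a type-A mother.
Henrik (type AB, Rh-): no genotype consistent with that phenotype can produce a type-AB Rh+ child with a type-A mother.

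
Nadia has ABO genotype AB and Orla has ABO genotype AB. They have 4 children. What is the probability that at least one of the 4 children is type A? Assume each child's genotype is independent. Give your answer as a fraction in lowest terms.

ABO cross AB × AB → 1/4 A, 1/4 B, 1/2 AB.
So P(type A) = 1/4 per child.
P(none) = (3/4)^4 = 81/256; P(at least one) = 1 − 81/256 = 175/256.

175/256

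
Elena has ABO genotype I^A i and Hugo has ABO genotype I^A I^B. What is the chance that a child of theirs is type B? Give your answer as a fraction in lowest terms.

1/4

ABO cross I^A i × I^A I^B → offspring phenotypes: 1/2 A, 1/4 B, 1/4 AB.
So P(type B) = 1/4.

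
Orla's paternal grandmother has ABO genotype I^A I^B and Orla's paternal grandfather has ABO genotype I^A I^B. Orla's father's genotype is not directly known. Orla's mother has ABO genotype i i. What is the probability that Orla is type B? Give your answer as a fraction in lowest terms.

Orla's father's ABO genotype from I^A I^B × I^A I^B: 1/4 I^A I^A, 1/2 I^A I^B, 1/4 I^B I^B.
Crossing each possibility with the mother i i and summing P(type B): 1/4·0 + 1/2·1/2 + 1/4·1 = 1/2.

1/2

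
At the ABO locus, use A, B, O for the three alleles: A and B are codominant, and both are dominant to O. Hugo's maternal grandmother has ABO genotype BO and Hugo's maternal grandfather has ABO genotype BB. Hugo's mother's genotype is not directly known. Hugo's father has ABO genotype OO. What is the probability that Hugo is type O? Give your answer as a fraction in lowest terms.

Hugo's mother's ABO genotype from BO × BB: 1/2 BB, 1/2 BO.
Crossing each possibility with the father OO and summing P(type O): 1/2·0 + 1/2·1/2 = 1/4.

1/4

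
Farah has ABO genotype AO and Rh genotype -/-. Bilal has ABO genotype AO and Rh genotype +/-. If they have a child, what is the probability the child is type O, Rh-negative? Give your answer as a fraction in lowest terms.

ABO cross AO × AO → offspring phenotypes: 1/4 O, 3/4 A.
Rh cross -/- × +/- → 1/2 Rh+, 1/2 Rh-.
Independent loci: P(type O, Rh-negative) = 1/4 × 1/2 = 1/8.

1/8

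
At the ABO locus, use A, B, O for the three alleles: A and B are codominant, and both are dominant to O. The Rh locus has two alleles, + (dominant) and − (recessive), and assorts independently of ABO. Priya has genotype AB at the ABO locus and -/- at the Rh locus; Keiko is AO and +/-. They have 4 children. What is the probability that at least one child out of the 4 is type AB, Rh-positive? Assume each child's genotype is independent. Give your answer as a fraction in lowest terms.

ABO cross AB × AO → 1/2 A, 1/4 B, 1/4 AB.
Rh cross -/- × +/- → 1/2 Rh+, 1/2 Rh-; so P(type AB, Rh-positive) = 1/4 × 1/2 = 1/8 per child.
P(none) = (7/8)^4 = 2401/4096; P(at least one) = 1 − 2401/4096 = 1695/4096.

1695/4096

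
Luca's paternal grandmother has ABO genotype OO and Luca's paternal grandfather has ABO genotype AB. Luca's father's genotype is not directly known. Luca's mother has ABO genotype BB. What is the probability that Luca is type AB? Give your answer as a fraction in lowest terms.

Luca's father's ABO genotype from OO × AB: 1/2 AO, 1/2 BO.
Crossing each possibility with the mother BB and summing P(type AB): 1/2·1/2 + 1/2·0 = 1/4.

1/4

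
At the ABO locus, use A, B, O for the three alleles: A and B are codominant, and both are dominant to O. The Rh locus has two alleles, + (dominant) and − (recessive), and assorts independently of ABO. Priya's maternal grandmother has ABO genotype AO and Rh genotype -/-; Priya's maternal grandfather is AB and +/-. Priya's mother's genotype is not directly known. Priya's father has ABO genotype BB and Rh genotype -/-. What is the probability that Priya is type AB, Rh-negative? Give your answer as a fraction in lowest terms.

Priya's mother's ABO genotype from AO × AB: 1/4 AA, 1/4 AB, 1/4 AO, 1/4 BO.
Crossing each possibility with the father BB and summing P(type AB): 1/4·1 + 1/4·1/2 + 1/4·1/2 + 1/4·0 = 1/2.
Similarly for Rh via the mother's Rh distribution: P(Rh-) = 3/4.
Independent loci: 1/2 × 3/4 = 3/8.

3/8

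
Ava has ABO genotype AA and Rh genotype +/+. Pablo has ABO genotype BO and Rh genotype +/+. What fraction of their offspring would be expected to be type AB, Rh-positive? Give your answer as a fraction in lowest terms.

ABO cross AA × BO → offspring phenotypes: 1/2 A, 1/2 AB.
Rh cross +/+ × +/+ → 1 Rh+.
Independent loci: P(type AB, Rh-positive) = 1/2 × 1 = 1/2.

1/2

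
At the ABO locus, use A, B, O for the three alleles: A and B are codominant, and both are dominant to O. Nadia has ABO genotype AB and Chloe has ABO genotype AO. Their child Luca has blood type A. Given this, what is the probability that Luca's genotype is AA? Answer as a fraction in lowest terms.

Cross AB × AO → 1/4 AA, 1/4 AB, 1/4 AO, 1/4 BO.
Type-A genotypes among offspring: AA (1/4), AO (1/4); total 1/2.
P(AA | type A) = (1/4) / (1/2) = 1/2.

1/2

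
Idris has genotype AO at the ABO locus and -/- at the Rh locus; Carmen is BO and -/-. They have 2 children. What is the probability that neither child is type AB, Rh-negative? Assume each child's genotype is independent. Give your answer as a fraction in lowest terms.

ABO cross AO × BO → 1/4 O, 1/4 A, 1/4 B, 1/4 AB.
Rh cross -/- × -/- → 1 Rh-; so P(type AB, Rh-negative) = 1/4 × 1 = 1/4 per child.
P(not type AB, Rh-negative) = 3/4 for one child; (3/4)^2 = 9/16.

9/16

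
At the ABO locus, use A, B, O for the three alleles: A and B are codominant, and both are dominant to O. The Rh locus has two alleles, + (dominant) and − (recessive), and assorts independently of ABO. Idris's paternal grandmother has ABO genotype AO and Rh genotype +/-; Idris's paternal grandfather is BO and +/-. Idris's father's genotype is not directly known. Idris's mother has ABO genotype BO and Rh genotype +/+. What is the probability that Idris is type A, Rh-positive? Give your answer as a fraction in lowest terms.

1/8

Idris's father's ABO genotype from AO × BO: 1/4 AB, 1/4 AO, 1/4 BO, 1/4 OO.
Crossing each possibility with the mother BO and summing P(type A): 1/4·1/4 + 1/4·1/4 + 1/4·0 + 1/4·0 = 1/8.
Similarly for Rh via the father's Rh distribution: P(Rh+) = 1.
Independent loci: 1/8 × 1 = 1/8.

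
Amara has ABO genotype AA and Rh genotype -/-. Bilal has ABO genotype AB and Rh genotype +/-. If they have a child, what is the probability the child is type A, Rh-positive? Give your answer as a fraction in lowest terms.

ABO cross AA × AB → offspring phenotypes: 1/2 A, 1/2 AB.
Rh cross -/- × +/- → 1/2 Rh+, 1/2 Rh-.
Independent loci: P(type A, Rh-positive) = 1/2 × 1/2 = 1/4.

1/4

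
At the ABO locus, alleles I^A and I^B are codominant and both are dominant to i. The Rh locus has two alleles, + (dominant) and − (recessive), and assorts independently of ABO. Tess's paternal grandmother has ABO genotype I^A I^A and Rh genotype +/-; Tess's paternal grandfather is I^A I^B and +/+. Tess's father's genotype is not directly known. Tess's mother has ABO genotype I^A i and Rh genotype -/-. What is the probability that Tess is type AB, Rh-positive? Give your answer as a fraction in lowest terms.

Tess's father's ABO genotype from I^A I^A × I^A I^B: 1/2 I^A I^A, 1/2 I^A I^B.
Crossing each possibility with the mother I^A i and summing P(type AB): 1/2·0 + 1/2·1/4 = 1/8.
Similarly for Rh via the father's Rh distribution: P(Rh+) = 3/4.
Independent loci: 1/8 × 3/4 = 3/32.

3/32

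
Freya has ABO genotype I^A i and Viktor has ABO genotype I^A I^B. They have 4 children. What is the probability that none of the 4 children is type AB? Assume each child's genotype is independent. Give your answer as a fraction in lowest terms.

81/256

ABO cross I^A i × I^A I^B → 1/2 A, 1/4 B, 1/4 AB.
So P(type AB) = 1/4 per child.
P(not type AB) = 3/4 for one child; (3/4)^4 = 81/256.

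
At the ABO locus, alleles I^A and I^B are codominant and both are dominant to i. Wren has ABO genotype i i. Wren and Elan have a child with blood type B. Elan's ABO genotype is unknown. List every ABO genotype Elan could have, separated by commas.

I^A I^B, I^B I^B, I^B i

For each candidate genotype of Elan, check whether crossing it with i i can produce every observed child phenotype.
  I^A I^A → possible child types {A} ✗
  I^A I^B → possible child types {A, B} ✓
  I^A i → possible child types {O, A} ✗
  I^B I^B → possible child types {B} ✓
  I^B i → possible child types {O, B} ✓
  i i → possible child types {O} ✗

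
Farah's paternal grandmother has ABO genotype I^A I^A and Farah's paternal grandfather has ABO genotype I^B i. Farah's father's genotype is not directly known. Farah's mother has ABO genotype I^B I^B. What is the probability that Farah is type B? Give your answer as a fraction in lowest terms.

Farah's father's ABO genotype from I^A I^A × I^B i: 1/2 I^A I^B, 1/2 I^A i.
Crossing each possibility with the mother I^B I^B and summing P(type B): 1/2·1/2 + 1/2·1/2 = 1/2.

1/2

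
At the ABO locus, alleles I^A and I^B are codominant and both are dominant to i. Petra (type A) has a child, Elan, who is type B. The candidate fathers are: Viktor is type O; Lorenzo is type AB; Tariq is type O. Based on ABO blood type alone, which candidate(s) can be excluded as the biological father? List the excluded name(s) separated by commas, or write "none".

Viktor, Tariq

A candidate is excluded only if no genotype consistent with his phenotype could produce a type B child with a type A mother.
Viktor (type O): no genotype consistent with that phenotype can produce a type-B child with a type-A mother.
Tariq (type O): no genotype consistent with that phenotype can produce a type-B child with a type-A mother.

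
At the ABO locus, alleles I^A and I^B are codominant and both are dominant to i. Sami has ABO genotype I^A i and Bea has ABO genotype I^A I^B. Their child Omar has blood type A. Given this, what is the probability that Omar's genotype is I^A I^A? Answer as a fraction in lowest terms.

Cross I^A i × I^A I^B → 1/4 I^A I^A, 1/4 I^A I^B, 1/4 I^A i, 1/4 I^B i.
Type-A genotypes among offspring: I^A I^A (1/4), I^A i (1/4); total 1/2.
P(I^A I^A | type A) = (1/4) / (1/2) = 1/2.

1/2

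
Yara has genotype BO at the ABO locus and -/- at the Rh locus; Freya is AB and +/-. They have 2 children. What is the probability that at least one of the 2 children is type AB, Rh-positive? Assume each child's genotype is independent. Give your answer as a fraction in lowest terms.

ABO cross BO × AB → 1/4 A, 1/2 B, 1/4 AB.
Rh cross -/- × +/- → 1/2 Rh+, 1/2 Rh-; so P(type AB, Rh-positive) = 1/4 × 1/2 = 1/8 per child.
P(none) = (7/8)^2 = 49/64; P(at least one) = 1 − 49/64 = 15/64.

15/64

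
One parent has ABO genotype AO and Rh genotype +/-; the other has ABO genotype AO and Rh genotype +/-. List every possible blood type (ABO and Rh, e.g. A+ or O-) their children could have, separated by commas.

Gametes from AO × AO give offspring ABO genotypes AA, AO, OO, i.e. phenotypes O, A.
Rh cross +/- × +/- → phenotypes Rh+, Rh-.
Combining independently: O+, O-, A+, A-.

O+, O-, A+, A-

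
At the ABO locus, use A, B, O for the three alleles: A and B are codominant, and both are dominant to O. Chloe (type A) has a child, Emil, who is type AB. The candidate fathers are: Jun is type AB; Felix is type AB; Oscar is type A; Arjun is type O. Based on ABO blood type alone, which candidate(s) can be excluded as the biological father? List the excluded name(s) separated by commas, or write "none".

A candidate is excluded only if no genotype consistent with his phenotype could produce a type AB child with a type A mother.
Oscar (type A): no genotype consistent with that phenotype can produce a type-AB child with a type-A mother.
Arjun (type O): no genotype consistent with that phenotype can produce a type-AB child with a type-A mother.

Oscar, Arjun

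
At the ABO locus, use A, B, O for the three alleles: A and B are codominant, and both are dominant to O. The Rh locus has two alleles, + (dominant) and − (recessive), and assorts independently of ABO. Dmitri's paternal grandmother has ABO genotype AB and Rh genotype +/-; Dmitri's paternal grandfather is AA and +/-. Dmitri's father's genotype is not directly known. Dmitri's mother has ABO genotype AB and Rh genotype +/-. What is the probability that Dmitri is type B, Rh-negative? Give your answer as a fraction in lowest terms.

1/32

Dmitri's father's ABO genotype from AB × AA: 1/2 AA, 1/2 AB.
Crossing each possibility with the mother AB and summing P(type B): 1/2·0 + 1/2·1/4 = 1/8.
Similarly for Rh via the father's Rh distribution: P(Rh-) = 1/4.
Independent loci: 1/8 × 1/4 = 1/32.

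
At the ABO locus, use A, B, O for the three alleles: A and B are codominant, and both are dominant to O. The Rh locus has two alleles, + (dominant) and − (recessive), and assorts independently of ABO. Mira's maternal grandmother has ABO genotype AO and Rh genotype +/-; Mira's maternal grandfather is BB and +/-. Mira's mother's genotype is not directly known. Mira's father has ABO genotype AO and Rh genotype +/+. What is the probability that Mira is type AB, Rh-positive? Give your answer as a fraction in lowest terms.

1/4

Mira's mother's ABO genotype from AO × BB: 1/2 AB, 1/2 BO.
Crossing each possibility with the father AO and summing P(type AB): 1/2·1/4 + 1/2·1/4 = 1/4.
Similarly for Rh via the mother's Rh distribution: P(Rh+) = 1.
Independent loci: 1/4 × 1 = 1/4.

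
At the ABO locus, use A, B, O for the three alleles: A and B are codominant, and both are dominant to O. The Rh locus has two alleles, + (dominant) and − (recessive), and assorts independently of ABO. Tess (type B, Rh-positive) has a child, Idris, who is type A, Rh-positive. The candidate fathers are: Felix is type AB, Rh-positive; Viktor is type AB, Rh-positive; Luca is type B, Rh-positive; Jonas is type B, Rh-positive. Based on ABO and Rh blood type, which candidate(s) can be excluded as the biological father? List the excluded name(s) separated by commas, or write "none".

Luca, Jonas

A candidate is excluded only if no genotype consistent with his phenotype could produce a type A, Rh-positive child with a type B, Rh-positive mother.
Luca (type B, Rh+): no genotype consistent with that phenotype can produce a type-A Rh+ child with a type-B mother.
Jonas (type B, Rh+): no genotype consistent with that phenotype can produce a type-A Rh+ child with a type-B mother.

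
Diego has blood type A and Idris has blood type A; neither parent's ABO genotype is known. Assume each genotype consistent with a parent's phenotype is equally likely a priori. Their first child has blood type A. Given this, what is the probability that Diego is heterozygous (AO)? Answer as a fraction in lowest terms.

Possible genotypes: Diego ∈ {AA, AO}; Idris ∈ {AA, AO}.
Weight each parental genotype pair by prior × P(type-A child):
  AA × AA: posterior weight 4/15.
  AA × AO: posterior weight 4/15.
  AO × AA: posterior weight 4/15.
  AO × AO: posterior weight 1/5.
Sum the posterior weight over pairs where Diego is AO: 7/15.

7/15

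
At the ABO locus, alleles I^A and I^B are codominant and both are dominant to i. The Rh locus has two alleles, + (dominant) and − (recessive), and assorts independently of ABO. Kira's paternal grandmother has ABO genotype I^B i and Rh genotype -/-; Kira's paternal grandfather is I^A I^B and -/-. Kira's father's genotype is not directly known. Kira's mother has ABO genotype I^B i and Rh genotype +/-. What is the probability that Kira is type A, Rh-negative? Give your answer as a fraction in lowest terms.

Kira's father's ABO genotype from I^B i × I^A I^B: 1/4 I^A I^B, 1/4 I^A i, 1/4 I^B I^B, 1/4 I^B i.
Crossing each possibility with the mother I^B i and summing P(type A): 1/4·1/4 + 1/4·1/4 + 1/4·0 + 1/4·0 = 1/8.
Similarly for Rh via the father's Rh distribution: P(Rh-) = 1/2.
Independent loci: 1/8 × 1/2 = 1/16.

1/16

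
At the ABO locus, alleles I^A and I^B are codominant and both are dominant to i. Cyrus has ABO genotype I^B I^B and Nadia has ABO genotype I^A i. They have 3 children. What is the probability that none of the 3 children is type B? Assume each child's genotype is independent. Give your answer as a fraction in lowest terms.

ABO cross I^B I^B × I^A i → 1/2 B, 1/2 AB.
So P(type B) = 1/2 per child.
P(not type B) = 1/2 for one child; (1/2)^3 = 1/8.

1/8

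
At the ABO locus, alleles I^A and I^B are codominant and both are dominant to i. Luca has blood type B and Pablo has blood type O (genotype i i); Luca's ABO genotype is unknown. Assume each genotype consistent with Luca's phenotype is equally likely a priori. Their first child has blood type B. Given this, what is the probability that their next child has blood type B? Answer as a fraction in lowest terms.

5/6

Possible genotypes: Luca ∈ {I^B I^B, I^B i}; Pablo ∈ {i i}.
Weight each parental genotype pair by prior × P(type-B child):
  I^B I^B × i i: posterior weight 2/3; P(next child type B) = 1.
  I^B i × i i: posterior weight 1/3; P(next child type B) = 1/2.
Weighted sum = 5/6.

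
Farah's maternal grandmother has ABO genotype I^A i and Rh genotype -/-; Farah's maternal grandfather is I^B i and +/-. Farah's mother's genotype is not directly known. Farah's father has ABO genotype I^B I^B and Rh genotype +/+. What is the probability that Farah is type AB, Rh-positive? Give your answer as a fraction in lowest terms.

1/4

Farah's mother's ABO genotype from I^A i × I^B i: 1/4 I^A I^B, 1/4 I^A i, 1/4 I^B i, 1/4 i i.
Crossing each possibility with the father I^B I^B and summing P(type AB): 1/4·1/2 + 1/4·1/2 + 1/4·0 + 1/4·0 = 1/4.
Similarly for Rh via the mother's Rh distribution: P(Rh+) = 1.
Independent loci: 1/4 × 1 = 1/4.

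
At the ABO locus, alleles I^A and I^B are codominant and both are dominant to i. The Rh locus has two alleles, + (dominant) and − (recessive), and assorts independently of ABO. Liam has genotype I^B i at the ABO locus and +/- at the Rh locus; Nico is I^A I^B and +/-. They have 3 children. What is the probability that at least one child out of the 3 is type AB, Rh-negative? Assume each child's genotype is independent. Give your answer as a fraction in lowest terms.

ABO cross I^B i × I^A I^B → 1/4 A, 1/2 B, 1/4 AB.
Rh cross +/- × +/- → 3/4 Rh+, 1/4 Rh-; so P(type AB, Rh-negative) = 1/4 × 1/4 = 1/16 per child.
P(none) = (15/16)^3 = 3375/4096; P(at least one) = 1 − 3375/4096 = 721/4096.

721/4096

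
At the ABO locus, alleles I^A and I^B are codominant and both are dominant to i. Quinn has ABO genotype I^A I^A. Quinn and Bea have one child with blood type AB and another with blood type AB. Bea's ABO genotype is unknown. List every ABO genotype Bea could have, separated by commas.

I^A I^B, I^B I^B, I^B i

For each candidate genotype of Bea, check whether crossing it with I^A I^A can produce every observed child phenotype.
  I^A I^A → possible child types {A} ✗
  I^A I^B → possible child types {A, AB} ✓
  I^A i → possible child types {A} ✗
  I^B I^B → possible child types {AB} ✓
  I^B i → possible child types {A, AB} ✓
  i i → possible child types {A} ✗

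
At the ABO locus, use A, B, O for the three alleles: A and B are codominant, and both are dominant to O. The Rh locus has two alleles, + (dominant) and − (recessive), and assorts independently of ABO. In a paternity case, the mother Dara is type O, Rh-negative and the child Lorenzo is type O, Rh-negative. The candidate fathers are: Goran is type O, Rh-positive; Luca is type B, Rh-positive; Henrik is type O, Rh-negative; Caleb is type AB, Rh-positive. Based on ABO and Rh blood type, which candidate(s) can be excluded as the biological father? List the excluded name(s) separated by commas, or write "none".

A candidate is excluded only if no genotype consistent with his phenotype could produce a type O, Rh-negative child with a type O, Rh-negative mother.
Caleb (type AB, Rh+): no genotype consistent with that phenotype can produce a type-O Rh- child with a type-O mother.

Caleb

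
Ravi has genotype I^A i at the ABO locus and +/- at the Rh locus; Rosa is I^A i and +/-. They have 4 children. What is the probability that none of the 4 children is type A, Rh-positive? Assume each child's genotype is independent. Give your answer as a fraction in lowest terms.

ABO cross I^A i × I^A i → 1/4 O, 3/4 A.
Rh cross +/- × +/- → 3/4 Rh+, 1/4 Rh-; so P(type A, Rh-positive) = 3/4 × 3/4 = 9/16 per child.
P(not type A, Rh-positive) = 7/16 for one child; (7/16)^4 = 2401/65536.

2401/65536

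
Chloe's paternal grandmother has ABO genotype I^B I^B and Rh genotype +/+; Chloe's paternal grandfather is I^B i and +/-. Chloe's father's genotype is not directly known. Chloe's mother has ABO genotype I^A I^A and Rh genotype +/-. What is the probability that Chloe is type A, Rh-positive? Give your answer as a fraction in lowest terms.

7/32

Chloe's father's ABO genotype from I^B I^B × I^B i: 1/2 I^B I^B, 1/2 I^B i.
Crossing each possibility with the mother I^A I^A and summing P(type A): 1/2·0 + 1/2·1/2 = 1/4.
Similarly for Rh via the father's Rh distribution: P(Rh+) = 7/8.
Independent loci: 1/4 × 7/8 = 7/32.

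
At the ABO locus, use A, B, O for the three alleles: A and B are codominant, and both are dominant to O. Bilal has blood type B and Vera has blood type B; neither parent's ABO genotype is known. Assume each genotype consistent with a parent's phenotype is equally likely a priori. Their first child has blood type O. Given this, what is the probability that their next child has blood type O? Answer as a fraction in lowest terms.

Possible genotypes: Bilal ∈ {BB, BO}; Vera ∈ {BB, BO}.
Weight each parental genotype pair by prior × P(type-O child):
  BO × BO: posterior weight 1; P(next child type O) = 1/4.
Weighted sum = 1/4.

1/4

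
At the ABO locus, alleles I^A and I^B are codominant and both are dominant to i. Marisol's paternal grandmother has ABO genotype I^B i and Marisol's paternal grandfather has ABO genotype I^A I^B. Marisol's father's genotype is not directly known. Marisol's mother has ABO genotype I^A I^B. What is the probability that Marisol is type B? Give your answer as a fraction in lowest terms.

3/8

Marisol's father's ABO genotype from I^B i × I^A I^B: 1/4 I^A I^B, 1/4 I^A i, 1/4 I^B I^B, 1/4 I^B i.
Crossing each possibility with the mother I^A I^B and summing P(type B): 1/4·1/4 + 1/4·1/4 + 1/4·1/2 + 1/4·1/2 = 3/8.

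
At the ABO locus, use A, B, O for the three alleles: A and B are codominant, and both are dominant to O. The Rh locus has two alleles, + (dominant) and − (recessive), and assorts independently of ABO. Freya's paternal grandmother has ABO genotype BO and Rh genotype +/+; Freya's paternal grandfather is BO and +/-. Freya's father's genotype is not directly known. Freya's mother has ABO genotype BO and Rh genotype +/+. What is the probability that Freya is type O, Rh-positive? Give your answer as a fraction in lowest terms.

Freya's father's ABO genotype from BO × BO: 1/4 BB, 1/2 BO, 1/4 OO.
Crossing each possibility with the mother BO and summing P(type O): 1/4·0 + 1/2·1/4 + 1/4·1/2 = 1/4.
Similarly for Rh via the father's Rh distribution: P(Rh+) = 1.
Independent loci: 1/4 × 1 = 1/4.

1/4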